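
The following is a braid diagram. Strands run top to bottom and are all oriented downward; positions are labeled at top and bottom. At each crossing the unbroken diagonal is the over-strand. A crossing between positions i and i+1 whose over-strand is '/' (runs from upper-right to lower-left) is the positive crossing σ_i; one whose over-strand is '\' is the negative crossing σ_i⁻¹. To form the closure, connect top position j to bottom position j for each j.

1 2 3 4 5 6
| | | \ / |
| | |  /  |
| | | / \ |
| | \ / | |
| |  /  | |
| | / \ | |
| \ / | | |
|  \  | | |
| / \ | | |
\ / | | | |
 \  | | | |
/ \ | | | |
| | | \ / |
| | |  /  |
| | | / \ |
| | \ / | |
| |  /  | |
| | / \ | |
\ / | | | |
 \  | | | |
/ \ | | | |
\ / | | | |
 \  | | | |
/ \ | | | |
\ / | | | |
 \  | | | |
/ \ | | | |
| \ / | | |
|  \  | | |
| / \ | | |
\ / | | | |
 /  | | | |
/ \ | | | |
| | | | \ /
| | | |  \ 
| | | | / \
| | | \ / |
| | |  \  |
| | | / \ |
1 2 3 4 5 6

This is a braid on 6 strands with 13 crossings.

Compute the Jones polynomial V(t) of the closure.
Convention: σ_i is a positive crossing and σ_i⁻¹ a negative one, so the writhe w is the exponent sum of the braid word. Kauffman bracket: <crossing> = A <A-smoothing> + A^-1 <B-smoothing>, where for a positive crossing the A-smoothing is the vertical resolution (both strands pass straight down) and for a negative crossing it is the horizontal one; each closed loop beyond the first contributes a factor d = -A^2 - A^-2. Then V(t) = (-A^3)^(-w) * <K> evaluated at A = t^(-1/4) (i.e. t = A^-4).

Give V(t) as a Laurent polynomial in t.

Reading the diagram top to bottom ('/'-over between positions i,i+1 = s_i, '\'-over = s_i^-1): braid word = s4 s3 s2^-1 s1^-1 s4 s3 s1^-1 s1^-1 s1^-1 s2^-1 s1 s5^-1 s4^-1.
The presented braid s4 s3 s2^-1 s1^-1 s4 s3 s1^-1 s1^-1 s1^-1 s2^-1 s1 s5^-1 s4^-1 on 6 strands reduces by inverse Markov moves (closure unchanged at each step):
  Deconjugate: the word is γ·β·γ⁻¹ with γ = s4 (prefix) and γ⁻¹ = s4^-1 (suffix); strip both.
  Destabilize: the word has the form β·s5^-1 where s5^-1 occurs only as the final letter (β ∈ B_5); drop it and the last strand → 5 strands.
Reduced to β = s3 s2^-1 s1^-1 s4 s3 s1^-1 s1^-1 s1^-1 s2^-1 s1 on 5 strands, 10 crossings.
Compute on β:
Braid: s3 s2^-1 s1^-1 s4 s3 s1^-1 s1^-1 s1^-1 s2^-1 s1 on 5 strands, 10 crossings.
Writhe w = (#positive) - (#negative) = 4 - 6 = -2.
Enumerate smoothing states for the bracket polynomial. There are 2^10 = 1024 states.
Smooth each crossing (0=||, 1=⌣⌢); contribution A^(Σ sign_k(1-2s_k)) * d^(L-1).
Tabulate the states by total A-exponent and number of loops L (A-exp: L × count):
  A^10: L=7 ×1
  A^8: L=6 ×10
  A^6: L=5 ×42, L=7 ×3
  A^4: L=4 ×95, L=6 ×24, L=8 ×1
  A^2: L=3 ×124, L=5 ×76, L=7 ×10
  A^0: L=2 ×90, L=4 ×126, L=6 ×35, L=8 ×1
  A^-2: L=1 ×28, L=3 ×116, L=5 ×61, L=7 ×5
  A^-4: L=2 ×50, L=4 ×60, L=6 ×10
  A^-6: L=1 ×5, L=3 ×29, L=5 ×11
  A^-8: L=2 ×4, L=4 ×6
  A^-10: L=3 ×1
Each group contributes A^e * Σ count * d^(L-1):
Powers of d = -A^2 - A^-2: d^2 = A^4 + 2 + A^-4; d^3 = -A^6 - 3*A^2 - 3*A^-2 - A^-6; d^4 = A^8 + 4*A^4 + 6 + 4*A^-4 + A^-8; d^5 = -A^10 - 5*A^6 - 10*A^2 - 10*A^-2 - 5*A^-6 - A^-10; d^6 = A^12 + 6*A^8 + 15*A^4 + 20 + 15*A^-4 + 6*A^-8 + A^-12; d^7 = -A^14 - 7*A^10 - 21*A^6 - 35*A^2 - 35*A^-2 - 21*A^-6 - 7*A^-10 - A^-14.
  A^10 * (d^6) = A^22 + 6*A^18 + 15*A^14 + 20*A^10 + 15*A^6 + 6*A^2 + A^-2
  A^8 * (10*d^5) = -10*A^18 - 50*A^14 - 100*A^10 - 100*A^6 - 50*A^2 - 10*A^-2
  A^6 * (42*d^4 + 3*d^6) = 3*A^18 + 60*A^14 + 213*A^10 + 312*A^6 + 213*A^2 + 60*A^-2 + 3*A^-6
  A^4 * (95*d^3 + 24*d^5 + d^7) = -A^18 - 31*A^14 - 236*A^10 - 560*A^6 - 560*A^2 - 236*A^-2 - 31*A^-6 - A^-10
  A^2 * (124*d^2 + 76*d^4 + 10*d^6) = 10*A^14 + 136*A^10 + 578*A^6 + 904*A^2 + 578*A^-2 + 136*A^-6 + 10*A^-10
  A^0 * (90*d + 126*d^3 + 35*d^5 + d^7) = -A^14 - 42*A^10 - 322*A^6 - 853*A^2 - 853*A^-2 - 322*A^-6 - 42*A^-10 - A^-14
  A^-2 * (28 + 116*d^2 + 61*d^4 + 5*d^6) = 5*A^10 + 91*A^6 + 435*A^2 + 726*A^-2 + 435*A^-6 + 91*A^-10 + 5*A^-14
  A^-4 * (50*d + 60*d^3 + 10*d^5) = -10*A^6 - 110*A^2 - 330*A^-2 - 330*A^-6 - 110*A^-10 - 10*A^-14
  A^-6 * (5 + 29*d^2 + 11*d^4) = 11*A^2 + 73*A^-2 + 129*A^-6 + 73*A^-10 + 11*A^-14
  A^-8 * (4*d + 6*d^3) = -6*A^-2 - 22*A^-6 - 22*A^-10 - 6*A^-14
  A^-10 * (d^2) = A^-6 + 2*A^-10 + A^-14
Summing the groups: <K> = A^22 - 2*A^18 + 3*A^14 - 4*A^10 + 4*A^6 - 4*A^2 + 3*A^-2 - A^-6 + A^-10
Normalise by the writhe: (-A^3)^(-w) = (-A^3)^(2) = A^6, so f(A) = A^6 * <K> = A^28 - 2*A^24 + 3*A^20 - 4*A^16 + 4*A^12 - 4*A^8 + 3*A^4 - 1 + A^-4.
Substitute A = t^(-1/4), i.e. A^e → t^(-e/4): V(t) = t - 1 + 3*t^-1 - 4*t^-2 + 4*t^-3 - 4*t^-4 + 3*t^-5 - 2*t^-6 + t^-7

Answer: t - 1 + 3*t^-1 - 4*t^-2 + 4*t^-3 - 4*t^-4 + 3*t^-5 - 2*t^-6 + t^-7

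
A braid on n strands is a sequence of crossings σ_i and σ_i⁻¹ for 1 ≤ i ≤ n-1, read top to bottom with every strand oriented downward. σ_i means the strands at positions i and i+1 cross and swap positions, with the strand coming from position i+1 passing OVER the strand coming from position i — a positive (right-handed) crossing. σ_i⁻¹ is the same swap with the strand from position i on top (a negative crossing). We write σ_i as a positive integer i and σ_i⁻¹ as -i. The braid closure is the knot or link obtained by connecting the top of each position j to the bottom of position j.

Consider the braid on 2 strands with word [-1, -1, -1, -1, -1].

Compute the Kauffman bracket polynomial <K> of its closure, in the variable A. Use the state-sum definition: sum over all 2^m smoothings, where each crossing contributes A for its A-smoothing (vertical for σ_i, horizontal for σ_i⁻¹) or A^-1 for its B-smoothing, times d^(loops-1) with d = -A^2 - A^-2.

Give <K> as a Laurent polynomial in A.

A^13 - A^9 + A^5 - A - A^-7

Derivation:
Braid: s1^-1 s1^-1 s1^-1 s1^-1 s1^-1 on 2 strands, 5 crossings.
Writhe w = (#positive) - (#negative) = 0 - 5 = -5.
Enumerate smoothing states for the bracket polynomial. There are 2^5 = 32 states.
Each crossing splits two ways (0=vertical, 1=horizontal). The state's weight is A^(#A-smoothings - #B-smoothings) * d^(loops - 1).
  state 00000: A-exp=-5, loops=2, term = A^-5 * d^1
  state 00001: A-exp=-3, loops=1, term = A^-3 * d^0
  state 00010: A-exp=-3, loops=1, term = A^-3 * d^0
  state 00011: A-exp=-1, loops=2, term = A^-1 * d^1
  state 00100: A-exp=-3, loops=1, term = A^-3 * d^0
  state 00101: A-exp=-1, loops=2, term = A^-1 * d^1
  state 00110: A-exp=-1, loops=2, term = A^-1 * d^1
  state 00111: A-exp=+1, loops=3, term = A^1 * d^2
  state 01000: A-exp=-3, loops=1, term = A^-3 * d^0
  state 01001: A-exp=-1, loops=2, term = A^-1 * d^1
  state 01010: A-exp=-1, loops=2, term = A^-1 * d^1
  state 01011: A-exp=+1, loops=3, term = A^1 * d^2
  state 01100: A-exp=-1, loops=2, term = A^-1 * d^1
  state 01101: A-exp=+1, loops=3, term = A^1 * d^2
  state 01110: A-exp=+1, loops=3, term = A^1 * d^2
  state 01111: A-exp=+3, loops=4, term = A^3 * d^3
  state 10000: A-exp=-3, loops=1, term = A^-3 * d^0
  state 10001: A-exp=-1, loops=2, term = A^-1 * d^1
  state 10010: A-exp=-1, loops=2, term = A^-1 * d^1
  state 10011: A-exp=+1, loops=3, term = A^1 * d^2
  state 10100: A-exp=-1, loops=2, term = A^-1 * d^1
  state 10101: A-exp=+1, loops=3, term = A^1 * d^2
  state 10110: A-exp=+1, loops=3, term = A^1 * d^2
  state 10111: A-exp=+3, loops=4, term = A^3 * d^3
  state 11000: A-exp=-1, loops=2, term = A^-1 * d^1
  state 11001: A-exp=+1, loops=3, term = A^1 * d^2
  state 11010: A-exp=+1, loops=3, term = A^1 * d^2
  state 11011: A-exp=+3, loops=4, term = A^3 * d^3
  state 11100: A-exp=+1, loops=3, term = A^1 * d^2
  state 11101: A-exp=+3, loops=4, term = A^3 * d^3
  state 11110: A-exp=+3, loops=4, term = A^3 * d^3
  state 11111: A-exp=+5, loops=5, term = A^5 * d^4
Collect the terms by A-exponent (count of states per loop number):
Powers of d = -A^2 - A^-2: d^2 = A^4 + 2 + A^-4; d^3 = -A^6 - 3*A^2 - 3*A^-2 - A^-6; d^4 = A^8 + 4*A^4 + 6 + 4*A^-4 + A^-8.
  A^5 * (d^4) = A^13 + 4*A^9 + 6*A^5 + 4*A + A^-3
  A^3 * (5*d^3) = -5*A^9 - 15*A^5 - 15*A - 5*A^-3
  A^1 * (10*d^2) = 10*A^5 + 20*A + 10*A^-3
  A^-1 * (10*d) = -10*A - 10*A^-3
  A^-3 * (5) = 5*A^-3
  A^-5 * (d) = -A^-3 - A^-7
Summing the groups: <K> = A^13 - A^9 + A^5 - A - A^-7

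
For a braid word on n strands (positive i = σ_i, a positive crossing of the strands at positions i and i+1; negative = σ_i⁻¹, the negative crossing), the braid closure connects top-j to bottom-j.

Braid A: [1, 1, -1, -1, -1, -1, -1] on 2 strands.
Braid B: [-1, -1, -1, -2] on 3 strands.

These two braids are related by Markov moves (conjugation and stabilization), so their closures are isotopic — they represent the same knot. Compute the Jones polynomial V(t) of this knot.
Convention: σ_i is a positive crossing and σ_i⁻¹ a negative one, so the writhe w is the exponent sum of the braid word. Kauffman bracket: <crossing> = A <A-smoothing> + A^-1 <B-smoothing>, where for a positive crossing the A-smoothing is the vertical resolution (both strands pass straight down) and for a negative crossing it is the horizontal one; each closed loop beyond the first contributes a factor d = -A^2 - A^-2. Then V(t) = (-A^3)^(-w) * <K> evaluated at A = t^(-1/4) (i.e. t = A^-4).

Markov-equivalent braids have isotopic closures, hence identical knot invariants. Strip the Markov moves from each word to reach a common short braid β, then compute V(t) once on β.
Braid A: s1 s1 s1^-1 s1^-1 s1^-1 s1^-1 s1^-1 on 2 strands reduces by inverse Markov moves (closure unchanged at each step):
  Deconjugate: the word is γ·β·γ⁻¹ with γ = s1 (prefix) and γ⁻¹ = s1^-1 (suffix); strip both.
  Deconjugate: the word is γ·β·γ⁻¹ with γ = s1 (prefix) and γ⁻¹ = s1^-1 (suffix); strip both.
Reduced to β = s1^-1 s1^-1 s1^-1 on 2 strands, 3 crossings.
Braid B: s1^-1 s1^-1 s1^-1 s2^-1 on 3 strands reduces by inverse Markov moves (closure unchanged at each step):
  Destabilize: the word has the form β·s2^-1 where s2^-1 occurs only as the final letter (β ∈ B_2); drop it and the last strand → 2 strands.
Reduced to β = s1^-1 s1^-1 s1^-1 on 2 strands, 3 crossings.
Both give the same β = s1^-1 s1^-1 s1^-1 on 2 strands, so one state sum suffices:
Braid: s1^-1 s1^-1 s1^-1 on 2 strands, 3 crossings.
Writhe w = (#positive) - (#negative) = 0 - 3 = -3.
Computing the Kauffman bracket via state sum. There are 2^3 = 8 states.
Smooth each crossing (0=||, 1=⌣⌢); contribution A^(Σ sign_k(1-2s_k)) * d^(L-1).
  state 000: A-exp=-3, loops=2, term = A^-3 * d^1
  state 001: A-exp=-1, loops=1, term = A^-1 * d^0
  state 010: A-exp=-1, loops=1, term = A^-1 * d^0
  state 011: A-exp=+1, loops=2, term = A^1 * d^1
  state 100: A-exp=-1, loops=1, term = A^-1 * d^0
  state 101: A-exp=+1, loops=2, term = A^1 * d^1
  state 110: A-exp=+1, loops=2, term = A^1 * d^1
  state 111: A-exp=+3, loops=3, term = A^3 * d^2
Collect the terms by A-exponent (count of states per loop number):
Powers of d = -A^2 - A^-2: d^2 = A^4 + 2 + A^-4.
  A^3 * (d^2) = A^7 + 2*A^3 + A^-1
  A^1 * (3*d) = -3*A^3 - 3*A^-1
  A^-1 * (3) = 3*A^-1
  A^-3 * (d) = -A^-1 - A^-5
Summing the groups: <K> = A^7 - A^3 - A^-5
Normalise by the writhe: (-A^3)^(-w) = (-A^3)^(3) = -A^9, so f(A) = -A^9 * <K> = -A^16 + A^12 + A^4.
Substitute A = t^(-1/4), i.e. A^e → t^(-e/4): V(t) = t^-1 + t^-3 - t^-4

Answer: t^-1 + t^-3 - t^-4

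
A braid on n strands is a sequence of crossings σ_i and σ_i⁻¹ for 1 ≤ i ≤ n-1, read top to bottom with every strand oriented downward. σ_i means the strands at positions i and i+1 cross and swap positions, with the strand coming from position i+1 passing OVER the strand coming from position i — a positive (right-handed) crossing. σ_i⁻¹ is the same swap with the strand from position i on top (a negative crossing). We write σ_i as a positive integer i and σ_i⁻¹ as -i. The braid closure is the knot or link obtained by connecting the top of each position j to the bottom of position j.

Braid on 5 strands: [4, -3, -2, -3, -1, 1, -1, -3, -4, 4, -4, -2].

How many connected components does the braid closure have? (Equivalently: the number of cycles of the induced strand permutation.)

Track the strand permutation on 5 strands, starting from identity.
  step 1: s4 swaps positions 4,5 -> [1 2 3 5 4]
  step 2: s3^-1 swaps positions 3,4 -> [1 2 5 3 4]
  step 3: s2^-1 swaps positions 2,3 -> [1 5 2 3 4]
  step 4: s3^-1 swaps positions 3,4 -> [1 5 3 2 4]
  step 5: s1^-1 swaps positions 1,2 -> [5 1 3 2 4]
  step 6: s1 swaps positions 1,2 -> [1 5 3 2 4]
  step 7: s1^-1 swaps positions 1,2 -> [5 1 3 2 4]
  step 8: s3^-1 swaps positions 3,4 -> [5 1 2 3 4]
  step 9: s4^-1 swaps positions 4,5 -> [5 1 2 4 3]
  step 10: s4 swaps positions 4,5 -> [5 1 2 3 4]
  step 11: s4^-1 swaps positions 4,5 -> [5 1 2 4 3]
  step 12: s2^-1 swaps positions 2,3 -> [5 2 1 4 3]
Final permutation (position -> original strand): [5 2 1 4 3]
Closure components = cycle count of this permutation = 3.

Answer: 3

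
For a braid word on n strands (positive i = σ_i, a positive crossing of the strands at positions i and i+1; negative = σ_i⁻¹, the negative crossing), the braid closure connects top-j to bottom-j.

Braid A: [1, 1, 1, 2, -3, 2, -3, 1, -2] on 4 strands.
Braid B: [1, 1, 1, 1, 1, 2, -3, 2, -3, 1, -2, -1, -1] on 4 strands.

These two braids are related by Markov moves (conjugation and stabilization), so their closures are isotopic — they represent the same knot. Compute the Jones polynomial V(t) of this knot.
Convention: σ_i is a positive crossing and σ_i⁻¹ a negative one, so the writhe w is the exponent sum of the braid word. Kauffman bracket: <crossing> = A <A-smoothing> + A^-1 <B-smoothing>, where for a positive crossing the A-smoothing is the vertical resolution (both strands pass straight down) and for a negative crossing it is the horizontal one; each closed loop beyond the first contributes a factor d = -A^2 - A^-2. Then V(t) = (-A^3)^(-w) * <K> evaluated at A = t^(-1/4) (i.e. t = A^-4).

t^7 - 2*t^6 + 3*t^5 - 4*t^4 + 4*t^3 - 4*t^2 + 3*t - 1 + t^-1

Derivation:
Markov-equivalent braids have isotopic closures, hence identical knot invariants. Strip the Markov moves from each word to reach a common short braid β, then compute V(t) once on β.
Braid A: s1 s1 s1 s2 s3^-1 s2 s3^-1 s1 s2^-1 on 4 strands has no conjugating prefix/suffix or stabilization to strip; take β = s1 s1 s1 s2 s3^-1 s2 s3^-1 s1 s2^-1.
Braid B: s1 s1 s1 s1 s1 s2 s3^-1 s2 s3^-1 s1 s2^-1 s1^-1 s1^-1 on 4 strands reduces by inverse Markov moves (closure unchanged at each step):
  Deconjugate: the word is γ·β·γ⁻¹ with γ = s1 s1 (prefix) and γ⁻¹ = s1^-1 s1^-1 (suffix); strip both.
Reduced to β = s1 s1 s1 s2 s3^-1 s2 s3^-1 s1 s2^-1 on 4 strands, 9 crossings.
Both give the same β = s1 s1 s1 s2 s3^-1 s2 s3^-1 s1 s2^-1 on 4 strands, so one state sum suffices:
Braid: s1 s1 s1 s2 s3^-1 s2 s3^-1 s1 s2^-1 on 4 strands, 9 crossings.
Writhe w = (#positive) - (#negative) = 6 - 3 = 3.
Enumerate smoothing states for the bracket polynomial. There are 2^9 = 512 states.
Each crossing splits two ways (0=vertical, 1=horizontal). The state's weight is A^(#A-smoothings - #B-smoothings) * d^(loops - 1).
Tabulate the states by total A-exponent and number of loops L (A-exp: L × count):
  A^9: L=3 ×1
  A^7: L=2 ×7, L=4 ×2
  A^5: L=1 ×12, L=3 ×24
  A^3: L=2 ×66, L=4 ×18
  A^1: L=1 ×35, L=3 ×84, L=5 ×7
  A^-1: L=2 ×73, L=4 ×52, L=6 ×1
  A^-3: L=3 ×68, L=5 ×16
  A^-5: L=4 ×34, L=6 ×2
  A^-7: L=5 ×9
  A^-9: L=6 ×1
Each group contributes A^e * Σ count * d^(L-1):
Powers of d = -A^2 - A^-2: d^2 = A^4 + 2 + A^-4; d^3 = -A^6 - 3*A^2 - 3*A^-2 - A^-6; d^4 = A^8 + 4*A^4 + 6 + 4*A^-4 + A^-8; d^5 = -A^10 - 5*A^6 - 10*A^2 - 10*A^-2 - 5*A^-6 - A^-10.
  A^9 * (d^2) = A^13 + 2*A^9 + A^5
  A^7 * (7*d + 2*d^3) = -2*A^13 - 13*A^9 - 13*A^5 - 2*A
  A^5 * (12 + 24*d^2) = 24*A^9 + 60*A^5 + 24*A
  A^3 * (66*d + 18*d^3) = -18*A^9 - 120*A^5 - 120*A - 18*A^-3
  A^1 * (35 + 84*d^2 + 7*d^4) = 7*A^9 + 112*A^5 + 245*A + 112*A^-3 + 7*A^-7
  A^-1 * (73*d + 52*d^3 + d^5) = -A^9 - 57*A^5 - 239*A - 239*A^-3 - 57*A^-7 - A^-11
  A^-3 * (68*d^2 + 16*d^4) = 16*A^5 + 132*A + 232*A^-3 + 132*A^-7 + 16*A^-11
  A^-5 * (34*d^3 + 2*d^5) = -2*A^5 - 44*A - 122*A^-3 - 122*A^-7 - 44*A^-11 - 2*A^-15
  A^-7 * (9*d^4) = 9*A + 36*A^-3 + 54*A^-7 + 36*A^-11 + 9*A^-15
  A^-9 * (d^5) = -A - 5*A^-3 - 10*A^-7 - 10*A^-11 - 5*A^-15 - A^-19
Summing the groups: <K> = -A^13 + A^9 - 3*A^5 + 4*A - 4*A^-3 + 4*A^-7 - 3*A^-11 + 2*A^-15 - A^-19
Normalise by the writhe: (-A^3)^(-w) = (-A^3)^(-3) = -A^-9, so f(A) = -A^-9 * <K> = A^4 - 1 + 3*A^-4 - 4*A^-8 + 4*A^-12 - 4*A^-16 + 3*A^-20 - 2*A^-24 + A^-28.
Substitute A = t^(-1/4), i.e. A^e → t^(-e/4): V(t) = t^7 - 2*t^6 + 3*t^5 - 4*t^4 + 4*t^3 - 4*t^2 + 3*t - 1 + t^-1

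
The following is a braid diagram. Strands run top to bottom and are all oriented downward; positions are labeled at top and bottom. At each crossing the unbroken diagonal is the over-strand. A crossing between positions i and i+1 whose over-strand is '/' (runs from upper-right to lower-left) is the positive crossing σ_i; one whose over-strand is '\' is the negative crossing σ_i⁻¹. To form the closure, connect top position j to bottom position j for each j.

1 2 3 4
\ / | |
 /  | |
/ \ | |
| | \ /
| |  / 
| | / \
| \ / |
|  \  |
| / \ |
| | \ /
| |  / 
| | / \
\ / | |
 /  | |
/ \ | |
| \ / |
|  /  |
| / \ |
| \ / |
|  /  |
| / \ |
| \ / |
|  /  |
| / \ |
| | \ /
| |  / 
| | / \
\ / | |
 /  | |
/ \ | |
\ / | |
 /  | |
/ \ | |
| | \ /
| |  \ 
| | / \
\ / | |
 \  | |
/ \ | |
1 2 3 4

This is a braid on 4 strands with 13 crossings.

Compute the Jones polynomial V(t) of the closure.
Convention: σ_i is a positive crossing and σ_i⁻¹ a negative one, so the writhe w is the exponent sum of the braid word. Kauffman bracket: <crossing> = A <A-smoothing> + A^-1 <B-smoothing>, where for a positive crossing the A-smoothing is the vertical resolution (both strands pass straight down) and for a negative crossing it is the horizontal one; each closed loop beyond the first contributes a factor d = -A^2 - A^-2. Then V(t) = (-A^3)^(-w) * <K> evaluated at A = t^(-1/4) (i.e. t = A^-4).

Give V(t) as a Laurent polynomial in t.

t^10 - 3*t^9 + 4*t^8 - 6*t^7 + 6*t^6 - 5*t^5 + 5*t^4 - 2*t^3 + t^2

Derivation:
Reading the diagram top to bottom ('/'-over between positions i,i+1 = s_i, '\'-over = s_i^-1): braid word = s1 s3 s2^-1 s3 s1 s2 s2 s2 s3 s1 s1 s3^-1 s1^-1.
The presented braid s1 s3 s2^-1 s3 s1 s2 s2 s2 s3 s1 s1 s3^-1 s1^-1 on 4 strands reduces by inverse Markov moves (closure unchanged at each step):
  Deconjugate: the word is γ·β·γ⁻¹ with γ = s1 s3 (prefix) and γ⁻¹ = s3^-1 s1^-1 (suffix); strip both.
Reduced to β = s2^-1 s3 s1 s2 s2 s2 s3 s1 s1 on 4 strands, 9 crossings.
Compute on β:
Braid: s2^-1 s3 s1 s2 s2 s2 s3 s1 s1 on 4 strands, 9 crossings.
Writhe w = (#positive) - (#negative) = 8 - 1 = 7.
Computing the Kauffman bracket via state sum. There are 2^9 = 512 states.
Smooth each crossing (0=||, 1=⌣⌢); contribution A^(Σ sign_k(1-2s_k)) * d^(L-1).
Tabulate the states by total A-exponent and number of loops L (A-exp: L × count):
  A^9: L=3 ×1
  A^7: L=2 ×5, L=4 ×4
  A^5: L=1 ×6, L=3 ×27, L=5 ×3
  A^3: L=2 ×57, L=4 ×26, L=6 ×1
  A^1: L=1 ×39, L=3 ×77, L=5 ×10
  A^-1: L=2 ×81, L=4 ×44, L=6 ×1
  A^-3: L=3 ×73, L=5 ×11
  A^-5: L=4 ×35, L=6 ×1
  A^-7: L=5 ×9
  A^-9: L=6 ×1
Each group contributes A^e * Σ count * d^(L-1):
Powers of d = -A^2 - A^-2: d^2 = A^4 + 2 + A^-4; d^3 = -A^6 - 3*A^2 - 3*A^-2 - A^-6; d^4 = A^8 + 4*A^4 + 6 + 4*A^-4 + A^-8; d^5 = -A^10 - 5*A^6 - 10*A^2 - 10*A^-2 - 5*A^-6 - A^-10.
  A^9 * (d^2) = A^13 + 2*A^9 + A^5
  A^7 * (5*d + 4*d^3) = -4*A^13 - 17*A^9 - 17*A^5 - 4*A
  A^5 * (6 + 27*d^2 + 3*d^4) = 3*A^13 + 39*A^9 + 78*A^5 + 39*A + 3*A^-3
  A^3 * (57*d + 26*d^3 + d^5) = -A^13 - 31*A^9 - 145*A^5 - 145*A - 31*A^-3 - A^-7
  A^1 * (39 + 77*d^2 + 10*d^4) = 10*A^9 + 117*A^5 + 253*A + 117*A^-3 + 10*A^-7
  A^-1 * (81*d + 44*d^3 + d^5) = -A^9 - 49*A^5 - 223*A - 223*A^-3 - 49*A^-7 - A^-11
  A^-3 * (73*d^2 + 11*d^4) = 11*A^5 + 117*A + 212*A^-3 + 117*A^-7 + 11*A^-11
  A^-5 * (35*d^3 + d^5) = -A^5 - 40*A - 115*A^-3 - 115*A^-7 - 40*A^-11 - A^-15
  A^-7 * (9*d^4) = 9*A + 36*A^-3 + 54*A^-7 + 36*A^-11 + 9*A^-15
  A^-9 * (d^5) = -A - 5*A^-3 - 10*A^-7 - 10*A^-11 - 5*A^-15 - A^-19
Summing the groups: <K> = -A^13 + 2*A^9 - 5*A^5 + 5*A - 6*A^-3 + 6*A^-7 - 4*A^-11 + 3*A^-15 - A^-19
Normalise by the writhe: (-A^3)^(-w) = (-A^3)^(-7) = -A^-21, so f(A) = -A^-21 * <K> = A^-8 - 2*A^-12 + 5*A^-16 - 5*A^-20 + 6*A^-24 - 6*A^-28 + 4*A^-32 - 3*A^-36 + A^-40.
Substitute A = t^(-1/4), i.e. A^e → t^(-e/4): V(t) = t^10 - 3*t^9 + 4*t^8 - 6*t^7 + 6*t^6 - 5*t^5 + 5*t^4 - 2*t^3 + t^2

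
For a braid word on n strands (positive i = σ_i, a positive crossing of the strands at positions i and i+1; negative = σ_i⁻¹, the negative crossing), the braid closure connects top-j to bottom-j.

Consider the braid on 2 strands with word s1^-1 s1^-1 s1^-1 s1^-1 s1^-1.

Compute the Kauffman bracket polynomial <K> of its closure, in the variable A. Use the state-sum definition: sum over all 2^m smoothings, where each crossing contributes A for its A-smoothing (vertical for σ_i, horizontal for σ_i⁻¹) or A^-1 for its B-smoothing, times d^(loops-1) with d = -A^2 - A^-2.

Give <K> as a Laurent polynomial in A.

Braid: s1^-1 s1^-1 s1^-1 s1^-1 s1^-1 on 2 strands, 5 crossings.
Writhe w = (#positive) - (#negative) = 0 - 5 = -5.
State-sum expansion of <K>. There are 2^5 = 32 states.
Each crossing splits two ways (0=vertical, 1=horizontal). The state's weight is A^(#A-smoothings - #B-smoothings) * d^(loops - 1).
  state 00000: A-exp=-5, loops=2, term = A^-5 * d^1
  state 00001: A-exp=-3, loops=1, term = A^-3 * d^0
  state 00010: A-exp=-3, loops=1, term = A^-3 * d^0
  state 00011: A-exp=-1, loops=2, term = A^-1 * d^1
  state 00100: A-exp=-3, loops=1, term = A^-3 * d^0
  state 00101: A-exp=-1, loops=2, term = A^-1 * d^1
  state 00110: A-exp=-1, loops=2, term = A^-1 * d^1
  state 00111: A-exp=+1, loops=3, term = A^1 * d^2
  state 01000: A-exp=-3, loops=1, term = A^-3 * d^0
  state 01001: A-exp=-1, loops=2, term = A^-1 * d^1
  state 01010: A-exp=-1, loops=2, term = A^-1 * d^1
  state 01011: A-exp=+1, loops=3, term = A^1 * d^2
  state 01100: A-exp=-1, loops=2, term = A^-1 * d^1
  state 01101: A-exp=+1, loops=3, term = A^1 * d^2
  state 01110: A-exp=+1, loops=3, term = A^1 * d^2
  state 01111: A-exp=+3, loops=4, term = A^3 * d^3
  state 10000: A-exp=-3, loops=1, term = A^-3 * d^0
  state 10001: A-exp=-1, loops=2, term = A^-1 * d^1
  state 10010: A-exp=-1, loops=2, term = A^-1 * d^1
  state 10011: A-exp=+1, loops=3, term = A^1 * d^2
  state 10100: A-exp=-1, loops=2, term = A^-1 * d^1
  state 10101: A-exp=+1, loops=3, term = A^1 * d^2
  state 10110: A-exp=+1, loops=3, term = A^1 * d^2
  state 10111: A-exp=+3, loops=4, term = A^3 * d^3
  state 11000: A-exp=-1, loops=2, term = A^-1 * d^1
  state 11001: A-exp=+1, loops=3, term = A^1 * d^2
  state 11010: A-exp=+1, loops=3, term = A^1 * d^2
  state 11011: A-exp=+3, loops=4, term = A^3 * d^3
  state 11100: A-exp=+1, loops=3, term = A^1 * d^2
  state 11101: A-exp=+3, loops=4, term = A^3 * d^3
  state 11110: A-exp=+3, loops=4, term = A^3 * d^3
  state 11111: A-exp=+5, loops=5, term = A^5 * d^4
Collect the terms by A-exponent (count of states per loop number):
Powers of d = -A^2 - A^-2: d^2 = A^4 + 2 + A^-4; d^3 = -A^6 - 3*A^2 - 3*A^-2 - A^-6; d^4 = A^8 + 4*A^4 + 6 + 4*A^-4 + A^-8.
  A^5 * (d^4) = A^13 + 4*A^9 + 6*A^5 + 4*A + A^-3
  A^3 * (5*d^3) = -5*A^9 - 15*A^5 - 15*A - 5*A^-3
  A^1 * (10*d^2) = 10*A^5 + 20*A + 10*A^-3
  A^-1 * (10*d) = -10*A - 10*A^-3
  A^-3 * (5) = 5*A^-3
  A^-5 * (d) = -A^-3 - A^-7
Summing the groups: <K> = A^13 - A^9 + A^5 - A - A^-7

Answer: A^13 - A^9 + A^5 - A - A^-7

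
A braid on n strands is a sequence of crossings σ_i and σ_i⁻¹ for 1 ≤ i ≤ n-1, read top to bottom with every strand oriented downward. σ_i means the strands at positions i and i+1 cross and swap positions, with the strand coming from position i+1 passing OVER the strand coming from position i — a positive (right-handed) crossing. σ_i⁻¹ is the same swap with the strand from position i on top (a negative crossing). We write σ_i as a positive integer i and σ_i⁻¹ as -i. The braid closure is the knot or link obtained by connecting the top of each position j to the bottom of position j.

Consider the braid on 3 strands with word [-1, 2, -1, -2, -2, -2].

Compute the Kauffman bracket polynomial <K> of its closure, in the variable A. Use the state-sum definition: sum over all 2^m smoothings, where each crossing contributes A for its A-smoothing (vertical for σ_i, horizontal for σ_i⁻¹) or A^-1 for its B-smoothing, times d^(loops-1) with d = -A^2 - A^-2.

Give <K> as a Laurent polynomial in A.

Braid: s1^-1 s2 s1^-1 s2^-1 s2^-1 s2^-1 on 3 strands, 6 crossings.
Writhe w = (#positive) - (#negative) = 1 - 5 = -4.
Computing the Kauffman bracket via state sum. There are 2^6 = 64 states.
Smooth each crossing (0=||, 1=⌣⌢); contribution A^(Σ sign_k(1-2s_k)) * d^(L-1).
Tabulate the states by total A-exponent and number of loops L (A-exp: L × count):
  A^6: L=4 ×1
  A^4: L=3 ×6
  A^2: L=2 ×12, L=4 ×3
  A^0: L=1 ×9, L=3 ×10, L=5 ×1
  A^-2: L=2 ×12, L=4 ×3
  A^-4: L=1 ×2, L=3 ×4
  A^-6: L=2 ×1
Each group contributes A^e * Σ count * d^(L-1):
Powers of d = -A^2 - A^-2: d^2 = A^4 + 2 + A^-4; d^3 = -A^6 - 3*A^2 - 3*A^-2 - A^-6; d^4 = A^8 + 4*A^4 + 6 + 4*A^-4 + A^-8.
  A^6 * (d^3) = -A^12 - 3*A^8 - 3*A^4 - 1
  A^4 * (6*d^2) = 6*A^8 + 12*A^4 + 6
  A^2 * (12*d + 3*d^3) = -3*A^8 - 21*A^4 - 21 - 3*A^-4
  A^0 * (9 + 10*d^2 + d^4) = A^8 + 14*A^4 + 35 + 14*A^-4 + A^-8
  A^-2 * (12*d + 3*d^3) = -3*A^4 - 21 - 21*A^-4 - 3*A^-8
  A^-4 * (2 + 4*d^2) = 4 + 10*A^-4 + 4*A^-8
  A^-6 * (d) = -A^-4 - A^-8
Summing the groups: <K> = -A^12 + A^8 - A^4 + 2 - A^-4 + A^-8

Answer: -A^12 + A^8 - A^4 + 2 - A^-4 + A^-8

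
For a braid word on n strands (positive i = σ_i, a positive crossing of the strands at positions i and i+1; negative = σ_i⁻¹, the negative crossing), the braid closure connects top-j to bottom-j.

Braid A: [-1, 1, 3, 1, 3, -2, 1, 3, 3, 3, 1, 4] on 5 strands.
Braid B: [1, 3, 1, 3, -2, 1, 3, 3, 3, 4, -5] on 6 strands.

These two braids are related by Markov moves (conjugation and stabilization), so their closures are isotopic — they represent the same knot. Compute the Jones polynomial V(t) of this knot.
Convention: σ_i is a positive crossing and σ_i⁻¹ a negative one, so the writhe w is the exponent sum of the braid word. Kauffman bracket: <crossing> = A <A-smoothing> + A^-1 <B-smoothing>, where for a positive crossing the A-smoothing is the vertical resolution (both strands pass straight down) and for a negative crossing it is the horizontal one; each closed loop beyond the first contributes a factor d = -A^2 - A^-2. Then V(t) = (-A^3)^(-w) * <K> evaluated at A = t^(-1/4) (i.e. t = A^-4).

Markov-equivalent braids have isotopic closures, hence identical knot invariants. Strip the Markov moves from each word to reach a common short braid β, then compute V(t) once on β.
Braid A: s1^-1 s1 s3 s1 s3 s2^-1 s1 s3 s3 s3 s1 s4 on 5 strands reduces by inverse Markov moves (closure unchanged at each step):
  Destabilize: the word has the form β·s4 where s4 occurs only as the final letter (β ∈ B_4); drop it and the last strand → 4 strands.
  Deconjugate: the word is γ·β·γ⁻¹ with γ = s1^-1 (prefix) and γ⁻¹ = s1 (suffix); strip both.
Reduced to β = s1 s3 s1 s3 s2^-1 s1 s3 s3 s3 on 4 strands, 9 crossings.
Braid B: s1 s3 s1 s3 s2^-1 s1 s3 s3 s3 s4 s5^-1 on 6 strands reduces by inverse Markov moves (closure unchanged at each step):
  Destabilize: the word has the form β·s5^-1 where s5^-1 occurs only as the final letter (β ∈ B_5); drop it and the last strand → 5 strands.
  Destabilize: the word has the form β·s4 where s4 occurs only as the final letter (β ∈ B_4); drop it and the last strand → 4 strands.
Reduced to β = s1 s3 s1 s3 s2^-1 s1 s3 s3 s3 on 4 strands, 9 crossings.
Both give the same β = s1 s3 s1 s3 s2^-1 s1 s3 s3 s3 on 4 strands, so one state sum suffices:
Braid: s1 s3 s1 s3 s2^-1 s1 s3 s3 s3 on 4 strands, 9 crossings.
Writhe w = (#positive) - (#negative) = 8 - 1 = 7.
Computing the Kauffman bracket via state sum. There are 2^9 = 512 states.
For each crossing: s=0 is the vertical smoothing, s=1 horizontal. Crossing k contributes A^(sign_k * (1 - 2*s_k)); loop factor d = -A^2 - A^-2.
Tabulate the states by total A-exponent and number of loops L (A-exp: L × count):
  A^9: L=3 ×1
  A^7: L=2 ×8, L=4 ×1
  A^5: L=1 ×15, L=3 ×21
  A^3: L=2 ×60, L=4 ×24
  A^1: L=3 ×110, L=5 ×16
  A^-1: L=4 ×120, L=6 ×6
  A^-3: L=5 ×83, L=7 ×1
  A^-5: L=6 ×36
  A^-7: L=7 ×9
  A^-9: L=8 ×1
Each group contributes A^e * Σ count * d^(L-1):
Powers of d = -A^2 - A^-2: d^2 = A^4 + 2 + A^-4; d^3 = -A^6 - 3*A^2 - 3*A^-2 - A^-6; d^4 = A^8 + 4*A^4 + 6 + 4*A^-4 + A^-8; d^5 = -A^10 - 5*A^6 - 10*A^2 - 10*A^-2 - 5*A^-6 - A^-10; d^6 = A^12 + 6*A^8 + 15*A^4 + 20 + 15*A^-4 + 6*A^-8 + A^-12; d^7 = -A^14 - 7*A^10 - 21*A^6 - 35*A^2 - 35*A^-2 - 21*A^-6 - 7*A^-10 - A^-14.
  A^9 * (d^2) = A^13 + 2*A^9 + A^5
  A^7 * (8*d + d^3) = -A^13 - 11*A^9 - 11*A^5 - A
  A^5 * (15 + 21*d^2) = 21*A^9 + 57*A^5 + 21*A
  A^3 * (60*d + 24*d^3) = -24*A^9 - 132*A^5 - 132*A - 24*A^-3
  A^1 * (110*d^2 + 16*d^4) = 16*A^9 + 174*A^5 + 316*A + 174*A^-3 + 16*A^-7
  A^-1 * (120*d^3 + 6*d^5) = -6*A^9 - 150*A^5 - 420*A - 420*A^-3 - 150*A^-7 - 6*A^-11
  A^-3 * (83*d^4 + d^6) = A^9 + 89*A^5 + 347*A + 518*A^-3 + 347*A^-7 + 89*A^-11 + A^-15
  A^-5 * (36*d^5) = -36*A^5 - 180*A - 360*A^-3 - 360*A^-7 - 180*A^-11 - 36*A^-15
  A^-7 * (9*d^6) = 9*A^5 + 54*A + 135*A^-3 + 180*A^-7 + 135*A^-11 + 54*A^-15 + 9*A^-19
  A^-9 * (d^7) = -A^5 - 7*A - 21*A^-3 - 35*A^-7 - 35*A^-11 - 21*A^-15 - 7*A^-19 - A^-23
Summing the groups: <K> = -A^9 - 2*A + 2*A^-3 - 2*A^-7 + 3*A^-11 - 2*A^-15 + 2*A^-19 - A^-23
Normalise by the writhe: (-A^3)^(-w) = (-A^3)^(-7) = -A^-21, so f(A) = -A^-21 * <K> = A^-12 + 2*A^-20 - 2*A^-24 + 2*A^-28 - 3*A^-32 + 2*A^-36 - 2*A^-40 + A^-44.
Substitute A = t^(-1/4), i.e. A^e → t^(-e/4): V(t) = t^11 - 2*t^10 + 2*t^9 - 3*t^8 + 2*t^7 - 2*t^6 + 2*t^5 + t^3

Answer: t^11 - 2*t^10 + 2*t^9 - 3*t^8 + 2*t^7 - 2*t^6 + 2*t^5 + t^3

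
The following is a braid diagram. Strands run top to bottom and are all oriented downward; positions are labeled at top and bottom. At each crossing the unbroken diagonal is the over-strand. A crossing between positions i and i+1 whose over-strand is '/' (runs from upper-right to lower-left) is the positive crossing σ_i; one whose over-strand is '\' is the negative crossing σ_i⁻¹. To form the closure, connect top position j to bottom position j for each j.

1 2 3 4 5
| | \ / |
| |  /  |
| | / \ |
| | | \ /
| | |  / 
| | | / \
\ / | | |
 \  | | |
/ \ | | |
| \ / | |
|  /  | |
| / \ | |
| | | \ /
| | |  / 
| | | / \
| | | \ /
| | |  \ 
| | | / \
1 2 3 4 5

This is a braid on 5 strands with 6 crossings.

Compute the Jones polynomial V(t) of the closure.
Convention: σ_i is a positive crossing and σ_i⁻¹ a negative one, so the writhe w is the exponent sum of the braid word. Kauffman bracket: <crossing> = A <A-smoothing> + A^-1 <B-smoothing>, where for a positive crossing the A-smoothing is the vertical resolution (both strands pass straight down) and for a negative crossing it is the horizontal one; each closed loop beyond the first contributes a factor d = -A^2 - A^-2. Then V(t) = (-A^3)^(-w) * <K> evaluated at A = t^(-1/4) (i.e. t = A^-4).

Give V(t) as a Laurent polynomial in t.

1

Derivation:
Reading the diagram top to bottom ('/'-over between positions i,i+1 = s_i, '\'-over = s_i^-1): braid word = s3 s4 s1^-1 s2 s4 s4^-1.
First cancel adjacent σ_i σ_i⁻¹ pairs (Reidemeister II — same braid, same closure): s3 s4 s1^-1 s2 s4 s4^-1 → s3 s4 s1^-1 s2.
Braid: s3 s4 s1^-1 s2 on 5 strands, 4 crossings.
Writhe w = (#positive) - (#negative) = 3 - 1 = 2.
State-sum expansion of <K>. There are 2^4 = 16 states.
For each crossing: s=0 is the vertical smoothing, s=1 horizontal. Crossing k contributes A^(sign_k * (1 - 2*s_k)); loop factor d = -A^2 - A^-2.
  state 0000: A-exp=+2, loops=5, term = A^2 * d^4
  state 0001: A-exp=+0, loops=4, term = A^0 * d^3
  state 0010: A-exp=+4, loops=4, term = A^4 * d^3
  state 0011: A-exp=+2, loops=3, term = A^2 * d^2
  state 0100: A-exp=+0, loops=4, term = A^0 * d^3
  state 0101: A-exp=-2, loops=3, term = A^-2 * d^2
  state 0110: A-exp=+2, loops=3, term = A^2 * d^2
  state 0111: A-exp=+0, loops=2, term = A^0 * d^1
  state 1000: A-exp=+0, loops=4, term = A^0 * d^3
  state 1001: A-exp=-2, loops=3, term = A^-2 * d^2
  state 1010: A-exp=+2, loops=3, term = A^2 * d^2
  state 1011: A-exp=+0, loops=2, term = A^0 * d^1
  state 1100: A-exp=-2, loops=3, term = A^-2 * d^2
  state 1101: A-exp=-4, loops=2, term = A^-4 * d^1
  state 1110: A-exp=+0, loops=2, term = A^0 * d^1
  state 1111: A-exp=-2, loops=1, term = A^-2 * d^0
Collect the terms by A-exponent (count of states per loop number):
Powers of d = -A^2 - A^-2: d^2 = A^4 + 2 + A^-4; d^3 = -A^6 - 3*A^2 - 3*A^-2 - A^-6; d^4 = A^8 + 4*A^4 + 6 + 4*A^-4 + A^-8.
  A^4 * (d^3) = -A^10 - 3*A^6 - 3*A^2 - A^-2
  A^2 * (3*d^2 + d^4) = A^10 + 7*A^6 + 12*A^2 + 7*A^-2 + A^-6
  A^0 * (3*d + 3*d^3) = -3*A^6 - 12*A^2 - 12*A^-2 - 3*A^-6
  A^-2 * (1 + 3*d^2) = 3*A^2 + 7*A^-2 + 3*A^-6
  A^-4 * (d) = -A^-2 - A^-6
Summing the groups: <K> = A^6
Normalise by the writhe: (-A^3)^(-w) = (-A^3)^(-2) = A^-6, so f(A) = A^-6 * <K> = 1.
Substitute A = t^(-1/4), i.e. A^e → t^(-e/4): V(t) = 1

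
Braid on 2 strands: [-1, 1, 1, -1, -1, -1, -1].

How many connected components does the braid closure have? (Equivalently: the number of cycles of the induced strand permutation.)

Track the strand permutation on 2 strands, starting from identity.
  step 1: s1^-1 swaps positions 1,2 -> [2 1]
  step 2: s1 swaps positions 1,2 -> [1 2]
  step 3: s1 swaps positions 1,2 -> [2 1]
  step 4: s1^-1 swaps positions 1,2 -> [1 2]
  step 5: s1^-1 swaps positions 1,2 -> [2 1]
  step 6: s1^-1 swaps positions 1,2 -> [1 2]
  step 7: s1^-1 swaps positions 1,2 -> [2 1]
Final permutation (position -> original strand): [2 1]
Closure components = cycle count of this permutation = 1.

Answer: 1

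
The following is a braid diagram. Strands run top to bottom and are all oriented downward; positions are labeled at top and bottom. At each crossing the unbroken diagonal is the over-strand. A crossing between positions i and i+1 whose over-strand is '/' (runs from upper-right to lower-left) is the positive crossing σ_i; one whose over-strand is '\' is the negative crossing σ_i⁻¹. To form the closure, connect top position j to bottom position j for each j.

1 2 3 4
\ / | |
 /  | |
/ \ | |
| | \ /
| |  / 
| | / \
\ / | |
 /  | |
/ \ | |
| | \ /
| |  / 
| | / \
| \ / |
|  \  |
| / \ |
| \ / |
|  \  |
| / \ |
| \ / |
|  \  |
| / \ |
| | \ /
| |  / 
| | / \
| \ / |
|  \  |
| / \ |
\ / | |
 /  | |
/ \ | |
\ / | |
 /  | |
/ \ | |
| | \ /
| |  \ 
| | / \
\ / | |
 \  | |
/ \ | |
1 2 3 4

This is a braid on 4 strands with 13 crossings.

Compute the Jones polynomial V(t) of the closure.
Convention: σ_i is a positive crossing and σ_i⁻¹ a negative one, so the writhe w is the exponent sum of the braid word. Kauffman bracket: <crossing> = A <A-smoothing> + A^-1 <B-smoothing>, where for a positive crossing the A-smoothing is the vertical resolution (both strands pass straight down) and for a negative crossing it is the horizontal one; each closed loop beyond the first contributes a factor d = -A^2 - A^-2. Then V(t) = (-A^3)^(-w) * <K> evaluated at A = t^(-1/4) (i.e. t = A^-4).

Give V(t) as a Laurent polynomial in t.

Reading the diagram top to bottom ('/'-over between positions i,i+1 = s_i, '\'-over = s_i^-1): braid word = s1 s3 s1 s3 s2^-1 s2^-1 s2^-1 s3 s2^-1 s1 s1 s3^-1 s1^-1.
The presented braid s1 s3 s1 s3 s2^-1 s2^-1 s2^-1 s3 s2^-1 s1 s1 s3^-1 s1^-1 on 4 strands reduces by inverse Markov moves (closure unchanged at each step):
  Deconjugate: the word is γ·β·γ⁻¹ with γ = s1 s3 (prefix) and γ⁻¹ = s3^-1 s1^-1 (suffix); strip both.
Reduced to β = s1 s3 s2^-1 s2^-1 s2^-1 s3 s2^-1 s1 s1 on 4 strands, 9 crossings.
Compute on β:
Braid: s1 s3 s2^-1 s2^-1 s2^-1 s3 s2^-1 s1 s1 on 4 strands, 9 crossings.
Writhe w = (#positive) - (#negative) = 5 - 4 = 1.
State-sum expansion of <K>. There are 2^9 = 512 states.
For each crossing: s=0 is the vertical smoothing, s=1 horizontal. Crossing k contributes A^(sign_k * (1 - 2*s_k)); loop factor d = -A^2 - A^-2.
Tabulate the states by total A-exponent and number of loops L (A-exp: L × count):
  A^9: L=6 ×1
  A^7: L=5 ×9
  A^5: L=4 ×33, L=6 ×3
  A^3: L=3 ×64, L=5 ×19, L=7 ×1
  A^1: L=2 ×68, L=4 ×52, L=6 ×6
  A^-1: L=1 ×33, L=3 ×75, L=5 ×18
  A^-3: L=2 ×51, L=4 ×32, L=6 ×1
  A^-5: L=3 ×32, L=5 ×4
  A^-7: L=4 ×9
  A^-9: L=5 ×1
Each group contributes A^e * Σ count * d^(L-1):
Powers of d = -A^2 - A^-2: d^2 = A^4 + 2 + A^-4; d^3 = -A^6 - 3*A^2 - 3*A^-2 - A^-6; d^4 = A^8 + 4*A^4 + 6 + 4*A^-4 + A^-8; d^5 = -A^10 - 5*A^6 - 10*A^2 - 10*A^-2 - 5*A^-6 - A^-10; d^6 = A^12 + 6*A^8 + 15*A^4 + 20 + 15*A^-4 + 6*A^-8 + A^-12.
  A^9 * (d^5) = -A^19 - 5*A^15 - 10*A^11 - 10*A^7 - 5*A^3 - A^-1
  A^7 * (9*d^4) = 9*A^15 + 36*A^11 + 54*A^7 + 36*A^3 + 9*A^-1
  A^5 * (33*d^3 + 3*d^5) = -3*A^15 - 48*A^11 - 129*A^7 - 129*A^3 - 48*A^-1 - 3*A^-5
  A^3 * (64*d^2 + 19*d^4 + d^6) = A^15 + 25*A^11 + 155*A^7 + 262*A^3 + 155*A^-1 + 25*A^-5 + A^-9
  A^1 * (68*d + 52*d^3 + 6*d^5) = -6*A^11 - 82*A^7 - 284*A^3 - 284*A^-1 - 82*A^-5 - 6*A^-9
  A^-1 * (33 + 75*d^2 + 18*d^4) = 18*A^7 + 147*A^3 + 291*A^-1 + 147*A^-5 + 18*A^-9
  A^-3 * (51*d + 32*d^3 + d^5) = -A^7 - 37*A^3 - 157*A^-1 - 157*A^-5 - 37*A^-9 - A^-13
  A^-5 * (32*d^2 + 4*d^4) = 4*A^3 + 48*A^-1 + 88*A^-5 + 48*A^-9 + 4*A^-13
  A^-7 * (9*d^3) = -9*A^-1 - 27*A^-5 - 27*A^-9 - 9*A^-13
  A^-9 * (d^4) = A^-1 + 4*A^-5 + 6*A^-9 + 4*A^-13 + A^-17
Summing the groups: <K> = -A^19 + 2*A^15 - 3*A^11 + 5*A^7 - 6*A^3 + 5*A^-1 - 5*A^-5 + 3*A^-9 - 2*A^-13 + A^-17
Normalise by the writhe: (-A^3)^(-w) = (-A^3)^(-1) = -A^-3, so f(A) = -A^-3 * <K> = A^16 - 2*A^12 + 3*A^8 - 5*A^4 + 6 - 5*A^-4 + 5*A^-8 - 3*A^-12 + 2*A^-16 - A^-20.
Substitute A = t^(-1/4), i.e. A^e → t^(-e/4): V(t) = -t^5 + 2*t^4 - 3*t^3 + 5*t^2 - 5*t + 6 - 5*t^-1 + 3*t^-2 - 2*t^-3 + t^-4

Answer: -t^5 + 2*t^4 - 3*t^3 + 5*t^2 - 5*t + 6 - 5*t^-1 + 3*t^-2 - 2*t^-3 + t^-4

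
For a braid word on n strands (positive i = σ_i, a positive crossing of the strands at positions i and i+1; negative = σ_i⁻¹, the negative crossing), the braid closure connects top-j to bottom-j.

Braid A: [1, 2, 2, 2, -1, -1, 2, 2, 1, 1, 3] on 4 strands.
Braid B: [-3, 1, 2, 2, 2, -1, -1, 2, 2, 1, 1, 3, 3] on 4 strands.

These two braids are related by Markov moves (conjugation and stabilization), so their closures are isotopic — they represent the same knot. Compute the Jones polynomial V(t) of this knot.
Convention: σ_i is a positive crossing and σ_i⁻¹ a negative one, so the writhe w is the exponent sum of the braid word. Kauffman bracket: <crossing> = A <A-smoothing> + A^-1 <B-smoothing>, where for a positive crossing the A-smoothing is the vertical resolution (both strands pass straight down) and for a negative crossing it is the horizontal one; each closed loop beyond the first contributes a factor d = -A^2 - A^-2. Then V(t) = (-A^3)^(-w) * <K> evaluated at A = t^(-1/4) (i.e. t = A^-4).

t^10 - 3*t^9 + 5*t^8 - 7*t^7 + 7*t^6 - 7*t^5 + 6*t^4 - 3*t^3 + 2*t^2

Derivation:
Markov-equivalent braids have isotopic closures, hence identical knot invariants. Strip the Markov moves from each word to reach a common short braid β, then compute V(t) once on β.
Braid A: s1 s2 s2 s2 s1^-1 s1^-1 s2 s2 s1 s1 s3 on 4 strands reduces by inverse Markov moves (closure unchanged at each step):
  Destabilize: the word has the form β·s3 where s3 occurs only as the final letter (β ∈ B_3); drop it and the last strand → 3 strands.
Reduced to β = s1 s2 s2 s2 s1^-1 s1^-1 s2 s2 s1 s1 on 3 strands, 10 crossings.
Braid B: s3^-1 s1 s2 s2 s2 s1^-1 s1^-1 s2 s2 s1 s1 s3 s3 on 4 strands reduces by inverse Markov moves (closure unchanged at each step):
  Deconjugate: the word is γ·β·γ⁻¹ with γ = s3^-1 (prefix) and γ⁻¹ = s3 (suffix); strip both.
  Destabilize: the word has the form β·s3 where s3 occurs only as the final letter (β ∈ B_3); drop it and the last strand → 3 strands.
Reduced to β = s1 s2 s2 s2 s1^-1 s1^-1 s2 s2 s1 s1 on 3 strands, 10 crossings.
Both give the same β = s1 s2 s2 s2 s1^-1 s1^-1 s2 s2 s1 s1 on 3 strands, so one state sum suffices:
Braid: s1 s2 s2 s2 s1^-1 s1^-1 s2 s2 s1 s1 on 3 strands, 10 crossings.
Writhe w = (#positive) - (#negative) = 8 - 2 = 6.
State-sum expansion of <K>. There are 2^10 = 1024 states.
Smooth each crossing (0=||, 1=⌣⌢); contribution A^(Σ sign_k(1-2s_k)) * d^(L-1).
Tabulate the states by total A-exponent and number of loops L (A-exp: L × count):
  A^10: L=3 ×1
  A^8: L=2 ×7, L=4 ×3
  A^6: L=1 ×10, L=3 ×32, L=5 ×3
  A^4: L=2 ×76, L=4 ×43, L=6 ×1
  A^2: L=1 ×51, L=3 ×132, L=5 ×27
  A^0: L=2 ×135, L=4 ×109, L=6 ×8
  A^-2: L=3 ×161, L=5 ×48, L=7 ×1
  A^-4: L=4 ×109, L=6 ×11
  A^-6: L=5 ×44, L=7 ×1
  A^-8: L=6 ×10
  A^-10: L=7 ×1
Each group contributes A^e * Σ count * d^(L-1):
Powers of d = -A^2 - A^-2: d^2 = A^4 + 2 + A^-4; d^3 = -A^6 - 3*A^2 - 3*A^-2 - A^-6; d^4 = A^8 + 4*A^4 + 6 + 4*A^-4 + A^-8; d^5 = -A^10 - 5*A^6 - 10*A^2 - 10*A^-2 - 5*A^-6 - A^-10; d^6 = A^12 + 6*A^8 + 15*A^4 + 20 + 15*A^-4 + 6*A^-8 + A^-12.
  A^10 * (d^2) = A^14 + 2*A^10 + A^6
  A^8 * (7*d + 3*d^3) = -3*A^14 - 16*A^10 - 16*A^6 - 3*A^2
  A^6 * (10 + 32*d^2 + 3*d^4) = 3*A^14 + 44*A^10 + 92*A^6 + 44*A^2 + 3*A^-2
  A^4 * (76*d + 43*d^3 + d^5) = -A^14 - 48*A^10 - 215*A^6 - 215*A^2 - 48*A^-2 - A^-6
  A^2 * (51 + 132*d^2 + 27*d^4) = 27*A^10 + 240*A^6 + 477*A^2 + 240*A^-2 + 27*A^-6
  A^0 * (135*d + 109*d^3 + 8*d^5) = -8*A^10 - 149*A^6 - 542*A^2 - 542*A^-2 - 149*A^-6 - 8*A^-10
  A^-2 * (161*d^2 + 48*d^4 + d^6) = A^10 + 54*A^6 + 368*A^2 + 630*A^-2 + 368*A^-6 + 54*A^-10 + A^-14
  A^-4 * (109*d^3 + 11*d^5) = -11*A^6 - 164*A^2 - 437*A^-2 - 437*A^-6 - 164*A^-10 - 11*A^-14
  A^-6 * (44*d^4 + d^6) = A^6 + 50*A^2 + 191*A^-2 + 284*A^-6 + 191*A^-10 + 50*A^-14 + A^-18
  A^-8 * (10*d^5) = -10*A^2 - 50*A^-2 - 100*A^-6 - 100*A^-10 - 50*A^-14 - 10*A^-18
  A^-10 * (d^6) = A^2 + 6*A^-2 + 15*A^-6 + 20*A^-10 + 15*A^-14 + 6*A^-18 + A^-22
Summing the groups: <K> = 2*A^10 - 3*A^6 + 6*A^2 - 7*A^-2 + 7*A^-6 - 7*A^-10 + 5*A^-14 - 3*A^-18 + A^-22
Normalise by the writhe: (-A^3)^(-w) = (-A^3)^(-6) = A^-18, so f(A) = A^-18 * <K> = 2*A^-8 - 3*A^-12 + 6*A^-16 - 7*A^-20 + 7*A^-24 - 7*A^-28 + 5*A^-32 - 3*A^-36 + A^-40.
Substitute A = t^(-1/4), i.e. A^e → t^(-e/4): V(t) = t^10 - 3*t^9 + 5*t^8 - 7*t^7 + 7*t^6 - 7*t^5 + 6*t^4 - 3*t^3 + 2*t^2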